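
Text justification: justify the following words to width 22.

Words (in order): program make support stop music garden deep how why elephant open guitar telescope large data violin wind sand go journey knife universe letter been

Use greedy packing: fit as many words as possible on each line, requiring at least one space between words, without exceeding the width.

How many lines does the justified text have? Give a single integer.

Answer: 7

Derivation:
Line 1: ['program', 'make', 'support'] (min_width=20, slack=2)
Line 2: ['stop', 'music', 'garden', 'deep'] (min_width=22, slack=0)
Line 3: ['how', 'why', 'elephant', 'open'] (min_width=21, slack=1)
Line 4: ['guitar', 'telescope', 'large'] (min_width=22, slack=0)
Line 5: ['data', 'violin', 'wind', 'sand'] (min_width=21, slack=1)
Line 6: ['go', 'journey', 'knife'] (min_width=16, slack=6)
Line 7: ['universe', 'letter', 'been'] (min_width=20, slack=2)
Total lines: 7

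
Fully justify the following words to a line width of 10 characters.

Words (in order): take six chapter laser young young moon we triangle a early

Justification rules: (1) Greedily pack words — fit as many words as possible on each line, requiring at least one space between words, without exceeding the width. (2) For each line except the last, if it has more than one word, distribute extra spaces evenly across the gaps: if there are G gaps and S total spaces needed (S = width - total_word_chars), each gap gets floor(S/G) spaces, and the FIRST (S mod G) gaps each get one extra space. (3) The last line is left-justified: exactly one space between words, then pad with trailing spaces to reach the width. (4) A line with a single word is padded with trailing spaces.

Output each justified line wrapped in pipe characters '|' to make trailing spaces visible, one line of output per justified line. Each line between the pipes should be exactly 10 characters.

Answer: |take   six|
|chapter   |
|laser     |
|young     |
|young moon|
|we        |
|triangle a|
|early     |

Derivation:
Line 1: ['take', 'six'] (min_width=8, slack=2)
Line 2: ['chapter'] (min_width=7, slack=3)
Line 3: ['laser'] (min_width=5, slack=5)
Line 4: ['young'] (min_width=5, slack=5)
Line 5: ['young', 'moon'] (min_width=10, slack=0)
Line 6: ['we'] (min_width=2, slack=8)
Line 7: ['triangle', 'a'] (min_width=10, slack=0)
Line 8: ['early'] (min_width=5, slack=5)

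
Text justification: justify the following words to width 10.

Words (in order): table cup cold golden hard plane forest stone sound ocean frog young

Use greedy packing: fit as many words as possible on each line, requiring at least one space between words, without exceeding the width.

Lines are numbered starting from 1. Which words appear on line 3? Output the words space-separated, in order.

Line 1: ['table', 'cup'] (min_width=9, slack=1)
Line 2: ['cold'] (min_width=4, slack=6)
Line 3: ['golden'] (min_width=6, slack=4)
Line 4: ['hard', 'plane'] (min_width=10, slack=0)
Line 5: ['forest'] (min_width=6, slack=4)
Line 6: ['stone'] (min_width=5, slack=5)
Line 7: ['sound'] (min_width=5, slack=5)
Line 8: ['ocean', 'frog'] (min_width=10, slack=0)
Line 9: ['young'] (min_width=5, slack=5)

Answer: golden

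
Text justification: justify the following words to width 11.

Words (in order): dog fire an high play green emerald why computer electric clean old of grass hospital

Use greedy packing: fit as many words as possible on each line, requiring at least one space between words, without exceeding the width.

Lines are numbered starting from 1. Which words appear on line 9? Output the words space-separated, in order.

Line 1: ['dog', 'fire', 'an'] (min_width=11, slack=0)
Line 2: ['high', 'play'] (min_width=9, slack=2)
Line 3: ['green'] (min_width=5, slack=6)
Line 4: ['emerald', 'why'] (min_width=11, slack=0)
Line 5: ['computer'] (min_width=8, slack=3)
Line 6: ['electric'] (min_width=8, slack=3)
Line 7: ['clean', 'old'] (min_width=9, slack=2)
Line 8: ['of', 'grass'] (min_width=8, slack=3)
Line 9: ['hospital'] (min_width=8, slack=3)

Answer: hospital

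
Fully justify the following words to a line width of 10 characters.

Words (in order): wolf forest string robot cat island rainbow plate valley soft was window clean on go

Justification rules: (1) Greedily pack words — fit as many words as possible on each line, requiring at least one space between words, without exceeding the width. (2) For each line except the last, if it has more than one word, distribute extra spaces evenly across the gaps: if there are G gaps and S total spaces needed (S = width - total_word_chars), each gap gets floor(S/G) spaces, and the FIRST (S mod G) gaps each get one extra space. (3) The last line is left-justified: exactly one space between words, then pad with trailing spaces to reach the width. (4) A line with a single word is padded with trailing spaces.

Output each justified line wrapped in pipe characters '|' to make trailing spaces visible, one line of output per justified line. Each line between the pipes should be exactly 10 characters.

Answer: |wolf      |
|forest    |
|string    |
|robot  cat|
|island    |
|rainbow   |
|plate     |
|valley    |
|soft   was|
|window    |
|clean   on|
|go        |

Derivation:
Line 1: ['wolf'] (min_width=4, slack=6)
Line 2: ['forest'] (min_width=6, slack=4)
Line 3: ['string'] (min_width=6, slack=4)
Line 4: ['robot', 'cat'] (min_width=9, slack=1)
Line 5: ['island'] (min_width=6, slack=4)
Line 6: ['rainbow'] (min_width=7, slack=3)
Line 7: ['plate'] (min_width=5, slack=5)
Line 8: ['valley'] (min_width=6, slack=4)
Line 9: ['soft', 'was'] (min_width=8, slack=2)
Line 10: ['window'] (min_width=6, slack=4)
Line 11: ['clean', 'on'] (min_width=8, slack=2)
Line 12: ['go'] (min_width=2, slack=8)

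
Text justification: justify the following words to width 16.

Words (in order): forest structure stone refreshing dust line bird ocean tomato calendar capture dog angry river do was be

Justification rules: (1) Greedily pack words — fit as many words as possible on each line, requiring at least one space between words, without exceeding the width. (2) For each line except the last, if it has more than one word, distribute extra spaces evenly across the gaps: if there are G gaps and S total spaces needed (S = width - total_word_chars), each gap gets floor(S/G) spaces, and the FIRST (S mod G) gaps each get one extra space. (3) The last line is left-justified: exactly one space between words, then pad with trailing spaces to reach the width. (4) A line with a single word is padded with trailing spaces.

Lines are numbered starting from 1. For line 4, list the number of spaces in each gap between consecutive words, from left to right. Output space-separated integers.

Answer: 5

Derivation:
Line 1: ['forest', 'structure'] (min_width=16, slack=0)
Line 2: ['stone', 'refreshing'] (min_width=16, slack=0)
Line 3: ['dust', 'line', 'bird'] (min_width=14, slack=2)
Line 4: ['ocean', 'tomato'] (min_width=12, slack=4)
Line 5: ['calendar', 'capture'] (min_width=16, slack=0)
Line 6: ['dog', 'angry', 'river'] (min_width=15, slack=1)
Line 7: ['do', 'was', 'be'] (min_width=9, slack=7)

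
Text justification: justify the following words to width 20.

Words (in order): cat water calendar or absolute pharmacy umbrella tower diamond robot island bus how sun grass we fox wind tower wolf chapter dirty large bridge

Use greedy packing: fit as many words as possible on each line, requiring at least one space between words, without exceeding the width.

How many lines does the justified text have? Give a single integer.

Answer: 8

Derivation:
Line 1: ['cat', 'water', 'calendar'] (min_width=18, slack=2)
Line 2: ['or', 'absolute', 'pharmacy'] (min_width=20, slack=0)
Line 3: ['umbrella', 'tower'] (min_width=14, slack=6)
Line 4: ['diamond', 'robot', 'island'] (min_width=20, slack=0)
Line 5: ['bus', 'how', 'sun', 'grass', 'we'] (min_width=20, slack=0)
Line 6: ['fox', 'wind', 'tower', 'wolf'] (min_width=19, slack=1)
Line 7: ['chapter', 'dirty', 'large'] (min_width=19, slack=1)
Line 8: ['bridge'] (min_width=6, slack=14)
Total lines: 8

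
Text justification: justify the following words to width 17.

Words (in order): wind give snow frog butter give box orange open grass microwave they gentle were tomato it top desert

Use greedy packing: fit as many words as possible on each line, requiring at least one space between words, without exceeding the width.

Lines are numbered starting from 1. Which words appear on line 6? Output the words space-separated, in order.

Line 1: ['wind', 'give', 'snow'] (min_width=14, slack=3)
Line 2: ['frog', 'butter', 'give'] (min_width=16, slack=1)
Line 3: ['box', 'orange', 'open'] (min_width=15, slack=2)
Line 4: ['grass', 'microwave'] (min_width=15, slack=2)
Line 5: ['they', 'gentle', 'were'] (min_width=16, slack=1)
Line 6: ['tomato', 'it', 'top'] (min_width=13, slack=4)
Line 7: ['desert'] (min_width=6, slack=11)

Answer: tomato it top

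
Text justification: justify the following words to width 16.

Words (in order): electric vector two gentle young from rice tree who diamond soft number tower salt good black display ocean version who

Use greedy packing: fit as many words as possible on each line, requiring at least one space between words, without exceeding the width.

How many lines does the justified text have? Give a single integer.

Answer: 8

Derivation:
Line 1: ['electric', 'vector'] (min_width=15, slack=1)
Line 2: ['two', 'gentle', 'young'] (min_width=16, slack=0)
Line 3: ['from', 'rice', 'tree'] (min_width=14, slack=2)
Line 4: ['who', 'diamond', 'soft'] (min_width=16, slack=0)
Line 5: ['number', 'tower'] (min_width=12, slack=4)
Line 6: ['salt', 'good', 'black'] (min_width=15, slack=1)
Line 7: ['display', 'ocean'] (min_width=13, slack=3)
Line 8: ['version', 'who'] (min_width=11, slack=5)
Total lines: 8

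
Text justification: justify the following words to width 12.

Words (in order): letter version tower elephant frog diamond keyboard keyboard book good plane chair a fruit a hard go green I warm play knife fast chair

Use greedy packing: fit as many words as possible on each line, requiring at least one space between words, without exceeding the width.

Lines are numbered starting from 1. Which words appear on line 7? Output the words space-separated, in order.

Answer: keyboard

Derivation:
Line 1: ['letter'] (min_width=6, slack=6)
Line 2: ['version'] (min_width=7, slack=5)
Line 3: ['tower'] (min_width=5, slack=7)
Line 4: ['elephant'] (min_width=8, slack=4)
Line 5: ['frog', 'diamond'] (min_width=12, slack=0)
Line 6: ['keyboard'] (min_width=8, slack=4)
Line 7: ['keyboard'] (min_width=8, slack=4)
Line 8: ['book', 'good'] (min_width=9, slack=3)
Line 9: ['plane', 'chair'] (min_width=11, slack=1)
Line 10: ['a', 'fruit', 'a'] (min_width=9, slack=3)
Line 11: ['hard', 'go'] (min_width=7, slack=5)
Line 12: ['green', 'I', 'warm'] (min_width=12, slack=0)
Line 13: ['play', 'knife'] (min_width=10, slack=2)
Line 14: ['fast', 'chair'] (min_width=10, slack=2)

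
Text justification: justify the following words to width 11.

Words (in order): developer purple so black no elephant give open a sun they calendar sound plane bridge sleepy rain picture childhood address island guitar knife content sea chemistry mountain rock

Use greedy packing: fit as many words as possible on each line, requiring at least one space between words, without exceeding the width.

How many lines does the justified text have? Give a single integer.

Answer: 20

Derivation:
Line 1: ['developer'] (min_width=9, slack=2)
Line 2: ['purple', 'so'] (min_width=9, slack=2)
Line 3: ['black', 'no'] (min_width=8, slack=3)
Line 4: ['elephant'] (min_width=8, slack=3)
Line 5: ['give', 'open', 'a'] (min_width=11, slack=0)
Line 6: ['sun', 'they'] (min_width=8, slack=3)
Line 7: ['calendar'] (min_width=8, slack=3)
Line 8: ['sound', 'plane'] (min_width=11, slack=0)
Line 9: ['bridge'] (min_width=6, slack=5)
Line 10: ['sleepy', 'rain'] (min_width=11, slack=0)
Line 11: ['picture'] (min_width=7, slack=4)
Line 12: ['childhood'] (min_width=9, slack=2)
Line 13: ['address'] (min_width=7, slack=4)
Line 14: ['island'] (min_width=6, slack=5)
Line 15: ['guitar'] (min_width=6, slack=5)
Line 16: ['knife'] (min_width=5, slack=6)
Line 17: ['content', 'sea'] (min_width=11, slack=0)
Line 18: ['chemistry'] (min_width=9, slack=2)
Line 19: ['mountain'] (min_width=8, slack=3)
Line 20: ['rock'] (min_width=4, slack=7)
Total lines: 20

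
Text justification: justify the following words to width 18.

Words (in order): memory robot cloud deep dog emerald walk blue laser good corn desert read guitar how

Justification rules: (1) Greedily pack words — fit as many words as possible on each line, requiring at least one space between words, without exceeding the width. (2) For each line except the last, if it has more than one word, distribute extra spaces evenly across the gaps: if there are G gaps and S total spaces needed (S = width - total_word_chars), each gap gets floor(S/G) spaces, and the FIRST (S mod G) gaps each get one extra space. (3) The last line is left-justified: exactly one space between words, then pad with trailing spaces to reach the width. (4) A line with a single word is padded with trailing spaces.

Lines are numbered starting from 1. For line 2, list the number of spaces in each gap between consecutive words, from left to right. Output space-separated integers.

Line 1: ['memory', 'robot', 'cloud'] (min_width=18, slack=0)
Line 2: ['deep', 'dog', 'emerald'] (min_width=16, slack=2)
Line 3: ['walk', 'blue', 'laser'] (min_width=15, slack=3)
Line 4: ['good', 'corn', 'desert'] (min_width=16, slack=2)
Line 5: ['read', 'guitar', 'how'] (min_width=15, slack=3)

Answer: 2 2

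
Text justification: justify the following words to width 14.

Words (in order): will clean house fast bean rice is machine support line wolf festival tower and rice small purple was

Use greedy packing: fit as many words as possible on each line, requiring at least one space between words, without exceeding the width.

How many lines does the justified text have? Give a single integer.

Answer: 9

Derivation:
Line 1: ['will', 'clean'] (min_width=10, slack=4)
Line 2: ['house', 'fast'] (min_width=10, slack=4)
Line 3: ['bean', 'rice', 'is'] (min_width=12, slack=2)
Line 4: ['machine'] (min_width=7, slack=7)
Line 5: ['support', 'line'] (min_width=12, slack=2)
Line 6: ['wolf', 'festival'] (min_width=13, slack=1)
Line 7: ['tower', 'and', 'rice'] (min_width=14, slack=0)
Line 8: ['small', 'purple'] (min_width=12, slack=2)
Line 9: ['was'] (min_width=3, slack=11)
Total lines: 9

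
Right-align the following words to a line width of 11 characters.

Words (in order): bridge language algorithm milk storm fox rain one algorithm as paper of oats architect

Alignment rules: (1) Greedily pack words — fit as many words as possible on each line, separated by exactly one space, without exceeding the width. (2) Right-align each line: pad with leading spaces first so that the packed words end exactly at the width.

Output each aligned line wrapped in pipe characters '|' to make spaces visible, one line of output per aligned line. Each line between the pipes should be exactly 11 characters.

Line 1: ['bridge'] (min_width=6, slack=5)
Line 2: ['language'] (min_width=8, slack=3)
Line 3: ['algorithm'] (min_width=9, slack=2)
Line 4: ['milk', 'storm'] (min_width=10, slack=1)
Line 5: ['fox', 'rain'] (min_width=8, slack=3)
Line 6: ['one'] (min_width=3, slack=8)
Line 7: ['algorithm'] (min_width=9, slack=2)
Line 8: ['as', 'paper', 'of'] (min_width=11, slack=0)
Line 9: ['oats'] (min_width=4, slack=7)
Line 10: ['architect'] (min_width=9, slack=2)

Answer: |     bridge|
|   language|
|  algorithm|
| milk storm|
|   fox rain|
|        one|
|  algorithm|
|as paper of|
|       oats|
|  architect|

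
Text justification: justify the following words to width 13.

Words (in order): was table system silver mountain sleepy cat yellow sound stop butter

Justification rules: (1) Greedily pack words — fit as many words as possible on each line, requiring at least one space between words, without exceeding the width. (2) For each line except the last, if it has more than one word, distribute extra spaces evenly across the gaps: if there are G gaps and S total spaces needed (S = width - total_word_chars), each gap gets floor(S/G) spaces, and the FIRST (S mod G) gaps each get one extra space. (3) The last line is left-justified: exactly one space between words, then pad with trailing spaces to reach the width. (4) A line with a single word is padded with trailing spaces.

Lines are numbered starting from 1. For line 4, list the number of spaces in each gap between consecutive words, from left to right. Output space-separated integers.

Answer: 4

Derivation:
Line 1: ['was', 'table'] (min_width=9, slack=4)
Line 2: ['system', 'silver'] (min_width=13, slack=0)
Line 3: ['mountain'] (min_width=8, slack=5)
Line 4: ['sleepy', 'cat'] (min_width=10, slack=3)
Line 5: ['yellow', 'sound'] (min_width=12, slack=1)
Line 6: ['stop', 'butter'] (min_width=11, slack=2)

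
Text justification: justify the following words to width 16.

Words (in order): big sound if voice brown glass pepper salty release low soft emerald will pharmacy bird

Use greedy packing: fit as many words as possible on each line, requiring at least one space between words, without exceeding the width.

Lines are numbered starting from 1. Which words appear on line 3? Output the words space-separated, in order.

Line 1: ['big', 'sound', 'if'] (min_width=12, slack=4)
Line 2: ['voice', 'brown'] (min_width=11, slack=5)
Line 3: ['glass', 'pepper'] (min_width=12, slack=4)
Line 4: ['salty', 'release'] (min_width=13, slack=3)
Line 5: ['low', 'soft', 'emerald'] (min_width=16, slack=0)
Line 6: ['will', 'pharmacy'] (min_width=13, slack=3)
Line 7: ['bird'] (min_width=4, slack=12)

Answer: glass pepper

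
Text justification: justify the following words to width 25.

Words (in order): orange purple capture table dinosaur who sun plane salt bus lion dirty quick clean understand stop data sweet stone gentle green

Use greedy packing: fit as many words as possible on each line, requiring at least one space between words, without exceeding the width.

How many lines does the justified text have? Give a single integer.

Line 1: ['orange', 'purple', 'capture'] (min_width=21, slack=4)
Line 2: ['table', 'dinosaur', 'who', 'sun'] (min_width=22, slack=3)
Line 3: ['plane', 'salt', 'bus', 'lion', 'dirty'] (min_width=25, slack=0)
Line 4: ['quick', 'clean', 'understand'] (min_width=22, slack=3)
Line 5: ['stop', 'data', 'sweet', 'stone'] (min_width=21, slack=4)
Line 6: ['gentle', 'green'] (min_width=12, slack=13)
Total lines: 6

Answer: 6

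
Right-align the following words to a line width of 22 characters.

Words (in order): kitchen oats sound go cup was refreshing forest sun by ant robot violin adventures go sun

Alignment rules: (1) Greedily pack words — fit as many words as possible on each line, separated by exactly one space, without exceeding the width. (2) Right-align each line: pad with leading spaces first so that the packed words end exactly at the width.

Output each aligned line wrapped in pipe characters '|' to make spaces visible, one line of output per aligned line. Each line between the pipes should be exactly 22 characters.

Line 1: ['kitchen', 'oats', 'sound', 'go'] (min_width=21, slack=1)
Line 2: ['cup', 'was', 'refreshing'] (min_width=18, slack=4)
Line 3: ['forest', 'sun', 'by', 'ant'] (min_width=17, slack=5)
Line 4: ['robot', 'violin'] (min_width=12, slack=10)
Line 5: ['adventures', 'go', 'sun'] (min_width=17, slack=5)

Answer: | kitchen oats sound go|
|    cup was refreshing|
|     forest sun by ant|
|          robot violin|
|     adventures go sun|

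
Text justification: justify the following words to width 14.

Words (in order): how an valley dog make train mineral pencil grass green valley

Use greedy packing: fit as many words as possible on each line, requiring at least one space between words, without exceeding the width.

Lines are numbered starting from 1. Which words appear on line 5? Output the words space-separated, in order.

Answer: valley

Derivation:
Line 1: ['how', 'an', 'valley'] (min_width=13, slack=1)
Line 2: ['dog', 'make', 'train'] (min_width=14, slack=0)
Line 3: ['mineral', 'pencil'] (min_width=14, slack=0)
Line 4: ['grass', 'green'] (min_width=11, slack=3)
Line 5: ['valley'] (min_width=6, slack=8)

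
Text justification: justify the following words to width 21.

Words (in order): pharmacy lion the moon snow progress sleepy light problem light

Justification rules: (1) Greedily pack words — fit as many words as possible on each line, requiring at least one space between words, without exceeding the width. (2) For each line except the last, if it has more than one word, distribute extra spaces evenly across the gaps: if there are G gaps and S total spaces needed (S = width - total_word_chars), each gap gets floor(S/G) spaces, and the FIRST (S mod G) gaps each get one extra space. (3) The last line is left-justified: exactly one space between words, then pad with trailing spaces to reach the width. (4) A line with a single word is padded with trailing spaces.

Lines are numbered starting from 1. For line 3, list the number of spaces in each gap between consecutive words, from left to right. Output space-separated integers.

Answer: 2 1

Derivation:
Line 1: ['pharmacy', 'lion', 'the'] (min_width=17, slack=4)
Line 2: ['moon', 'snow', 'progress'] (min_width=18, slack=3)
Line 3: ['sleepy', 'light', 'problem'] (min_width=20, slack=1)
Line 4: ['light'] (min_width=5, slack=16)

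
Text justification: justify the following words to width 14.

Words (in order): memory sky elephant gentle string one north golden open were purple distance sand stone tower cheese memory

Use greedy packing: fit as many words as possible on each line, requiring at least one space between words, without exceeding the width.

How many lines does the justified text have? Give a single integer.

Answer: 9

Derivation:
Line 1: ['memory', 'sky'] (min_width=10, slack=4)
Line 2: ['elephant'] (min_width=8, slack=6)
Line 3: ['gentle', 'string'] (min_width=13, slack=1)
Line 4: ['one', 'north'] (min_width=9, slack=5)
Line 5: ['golden', 'open'] (min_width=11, slack=3)
Line 6: ['were', 'purple'] (min_width=11, slack=3)
Line 7: ['distance', 'sand'] (min_width=13, slack=1)
Line 8: ['stone', 'tower'] (min_width=11, slack=3)
Line 9: ['cheese', 'memory'] (min_width=13, slack=1)
Total lines: 9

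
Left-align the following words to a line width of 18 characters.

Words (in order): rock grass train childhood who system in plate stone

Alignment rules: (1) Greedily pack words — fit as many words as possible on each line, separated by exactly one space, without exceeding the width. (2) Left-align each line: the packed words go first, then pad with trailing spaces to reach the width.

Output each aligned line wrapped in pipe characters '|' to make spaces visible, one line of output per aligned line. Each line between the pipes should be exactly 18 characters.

Line 1: ['rock', 'grass', 'train'] (min_width=16, slack=2)
Line 2: ['childhood', 'who'] (min_width=13, slack=5)
Line 3: ['system', 'in', 'plate'] (min_width=15, slack=3)
Line 4: ['stone'] (min_width=5, slack=13)

Answer: |rock grass train  |
|childhood who     |
|system in plate   |
|stone             |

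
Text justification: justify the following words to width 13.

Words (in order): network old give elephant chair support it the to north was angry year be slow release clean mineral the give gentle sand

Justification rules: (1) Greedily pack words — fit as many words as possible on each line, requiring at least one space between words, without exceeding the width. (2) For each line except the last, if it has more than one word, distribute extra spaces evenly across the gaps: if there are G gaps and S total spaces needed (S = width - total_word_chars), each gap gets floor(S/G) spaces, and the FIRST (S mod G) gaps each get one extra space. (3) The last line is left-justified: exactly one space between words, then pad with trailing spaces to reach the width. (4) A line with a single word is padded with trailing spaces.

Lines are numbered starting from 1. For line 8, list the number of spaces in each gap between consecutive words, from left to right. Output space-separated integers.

Line 1: ['network', 'old'] (min_width=11, slack=2)
Line 2: ['give', 'elephant'] (min_width=13, slack=0)
Line 3: ['chair', 'support'] (min_width=13, slack=0)
Line 4: ['it', 'the', 'to'] (min_width=9, slack=4)
Line 5: ['north', 'was'] (min_width=9, slack=4)
Line 6: ['angry', 'year', 'be'] (min_width=13, slack=0)
Line 7: ['slow', 'release'] (min_width=12, slack=1)
Line 8: ['clean', 'mineral'] (min_width=13, slack=0)
Line 9: ['the', 'give'] (min_width=8, slack=5)
Line 10: ['gentle', 'sand'] (min_width=11, slack=2)

Answer: 1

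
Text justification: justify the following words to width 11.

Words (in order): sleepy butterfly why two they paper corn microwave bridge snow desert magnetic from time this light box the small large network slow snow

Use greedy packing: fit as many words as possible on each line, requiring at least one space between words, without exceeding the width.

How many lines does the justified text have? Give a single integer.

Line 1: ['sleepy'] (min_width=6, slack=5)
Line 2: ['butterfly'] (min_width=9, slack=2)
Line 3: ['why', 'two'] (min_width=7, slack=4)
Line 4: ['they', 'paper'] (min_width=10, slack=1)
Line 5: ['corn'] (min_width=4, slack=7)
Line 6: ['microwave'] (min_width=9, slack=2)
Line 7: ['bridge', 'snow'] (min_width=11, slack=0)
Line 8: ['desert'] (min_width=6, slack=5)
Line 9: ['magnetic'] (min_width=8, slack=3)
Line 10: ['from', 'time'] (min_width=9, slack=2)
Line 11: ['this', 'light'] (min_width=10, slack=1)
Line 12: ['box', 'the'] (min_width=7, slack=4)
Line 13: ['small', 'large'] (min_width=11, slack=0)
Line 14: ['network'] (min_width=7, slack=4)
Line 15: ['slow', 'snow'] (min_width=9, slack=2)
Total lines: 15

Answer: 15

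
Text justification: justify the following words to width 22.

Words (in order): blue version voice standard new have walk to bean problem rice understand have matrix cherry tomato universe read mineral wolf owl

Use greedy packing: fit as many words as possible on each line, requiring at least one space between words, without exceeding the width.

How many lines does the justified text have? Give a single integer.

Answer: 6

Derivation:
Line 1: ['blue', 'version', 'voice'] (min_width=18, slack=4)
Line 2: ['standard', 'new', 'have', 'walk'] (min_width=22, slack=0)
Line 3: ['to', 'bean', 'problem', 'rice'] (min_width=20, slack=2)
Line 4: ['understand', 'have', 'matrix'] (min_width=22, slack=0)
Line 5: ['cherry', 'tomato', 'universe'] (min_width=22, slack=0)
Line 6: ['read', 'mineral', 'wolf', 'owl'] (min_width=21, slack=1)
Total lines: 6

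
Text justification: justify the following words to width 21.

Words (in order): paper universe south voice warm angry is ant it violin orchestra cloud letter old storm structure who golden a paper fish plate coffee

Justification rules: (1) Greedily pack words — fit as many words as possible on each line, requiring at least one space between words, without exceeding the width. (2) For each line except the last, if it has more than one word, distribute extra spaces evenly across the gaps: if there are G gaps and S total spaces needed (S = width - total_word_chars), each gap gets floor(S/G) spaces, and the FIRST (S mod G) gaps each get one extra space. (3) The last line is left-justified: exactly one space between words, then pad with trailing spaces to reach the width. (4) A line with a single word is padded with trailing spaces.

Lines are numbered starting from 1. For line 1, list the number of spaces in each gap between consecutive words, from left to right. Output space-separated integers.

Answer: 2 1

Derivation:
Line 1: ['paper', 'universe', 'south'] (min_width=20, slack=1)
Line 2: ['voice', 'warm', 'angry', 'is'] (min_width=19, slack=2)
Line 3: ['ant', 'it', 'violin'] (min_width=13, slack=8)
Line 4: ['orchestra', 'cloud'] (min_width=15, slack=6)
Line 5: ['letter', 'old', 'storm'] (min_width=16, slack=5)
Line 6: ['structure', 'who', 'golden'] (min_width=20, slack=1)
Line 7: ['a', 'paper', 'fish', 'plate'] (min_width=18, slack=3)
Line 8: ['coffee'] (min_width=6, slack=15)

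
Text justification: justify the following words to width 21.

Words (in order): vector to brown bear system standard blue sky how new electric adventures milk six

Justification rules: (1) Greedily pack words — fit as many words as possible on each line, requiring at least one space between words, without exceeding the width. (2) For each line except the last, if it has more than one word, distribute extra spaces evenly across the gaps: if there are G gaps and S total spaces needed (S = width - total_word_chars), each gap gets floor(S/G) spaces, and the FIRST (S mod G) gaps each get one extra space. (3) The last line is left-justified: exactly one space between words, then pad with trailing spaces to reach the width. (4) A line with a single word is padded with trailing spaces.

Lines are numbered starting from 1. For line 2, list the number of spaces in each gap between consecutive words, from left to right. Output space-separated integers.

Answer: 2 1

Derivation:
Line 1: ['vector', 'to', 'brown', 'bear'] (min_width=20, slack=1)
Line 2: ['system', 'standard', 'blue'] (min_width=20, slack=1)
Line 3: ['sky', 'how', 'new', 'electric'] (min_width=20, slack=1)
Line 4: ['adventures', 'milk', 'six'] (min_width=19, slack=2)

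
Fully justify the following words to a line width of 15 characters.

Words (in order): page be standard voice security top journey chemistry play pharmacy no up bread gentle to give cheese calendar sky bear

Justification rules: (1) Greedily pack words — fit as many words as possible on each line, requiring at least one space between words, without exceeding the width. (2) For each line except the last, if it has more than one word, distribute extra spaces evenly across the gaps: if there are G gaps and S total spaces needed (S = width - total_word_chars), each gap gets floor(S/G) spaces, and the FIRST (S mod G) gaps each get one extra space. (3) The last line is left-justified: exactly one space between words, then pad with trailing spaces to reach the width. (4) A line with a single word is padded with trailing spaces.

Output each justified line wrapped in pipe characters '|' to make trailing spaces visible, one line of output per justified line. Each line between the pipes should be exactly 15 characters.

Line 1: ['page', 'be'] (min_width=7, slack=8)
Line 2: ['standard', 'voice'] (min_width=14, slack=1)
Line 3: ['security', 'top'] (min_width=12, slack=3)
Line 4: ['journey'] (min_width=7, slack=8)
Line 5: ['chemistry', 'play'] (min_width=14, slack=1)
Line 6: ['pharmacy', 'no', 'up'] (min_width=14, slack=1)
Line 7: ['bread', 'gentle', 'to'] (min_width=15, slack=0)
Line 8: ['give', 'cheese'] (min_width=11, slack=4)
Line 9: ['calendar', 'sky'] (min_width=12, slack=3)
Line 10: ['bear'] (min_width=4, slack=11)

Answer: |page         be|
|standard  voice|
|security    top|
|journey        |
|chemistry  play|
|pharmacy  no up|
|bread gentle to|
|give     cheese|
|calendar    sky|
|bear           |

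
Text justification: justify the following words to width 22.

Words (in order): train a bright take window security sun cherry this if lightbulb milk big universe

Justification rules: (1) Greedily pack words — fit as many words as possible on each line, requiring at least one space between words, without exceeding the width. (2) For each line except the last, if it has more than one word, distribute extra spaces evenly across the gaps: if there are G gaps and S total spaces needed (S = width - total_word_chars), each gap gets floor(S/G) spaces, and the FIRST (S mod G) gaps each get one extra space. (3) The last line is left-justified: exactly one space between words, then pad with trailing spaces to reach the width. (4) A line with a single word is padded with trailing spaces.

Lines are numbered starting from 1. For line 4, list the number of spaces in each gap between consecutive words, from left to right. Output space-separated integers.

Line 1: ['train', 'a', 'bright', 'take'] (min_width=19, slack=3)
Line 2: ['window', 'security', 'sun'] (min_width=19, slack=3)
Line 3: ['cherry', 'this', 'if'] (min_width=14, slack=8)
Line 4: ['lightbulb', 'milk', 'big'] (min_width=18, slack=4)
Line 5: ['universe'] (min_width=8, slack=14)

Answer: 3 3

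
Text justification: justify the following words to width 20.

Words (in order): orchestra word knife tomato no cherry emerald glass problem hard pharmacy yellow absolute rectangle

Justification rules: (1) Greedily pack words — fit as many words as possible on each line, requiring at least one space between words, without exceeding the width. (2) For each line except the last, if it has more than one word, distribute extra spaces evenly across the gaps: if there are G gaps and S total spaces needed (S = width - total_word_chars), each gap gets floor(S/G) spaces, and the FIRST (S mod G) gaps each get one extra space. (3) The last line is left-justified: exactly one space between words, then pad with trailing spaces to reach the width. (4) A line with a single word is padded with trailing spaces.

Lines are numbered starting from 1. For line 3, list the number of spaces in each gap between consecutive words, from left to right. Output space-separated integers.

Answer: 8

Derivation:
Line 1: ['orchestra', 'word', 'knife'] (min_width=20, slack=0)
Line 2: ['tomato', 'no', 'cherry'] (min_width=16, slack=4)
Line 3: ['emerald', 'glass'] (min_width=13, slack=7)
Line 4: ['problem', 'hard'] (min_width=12, slack=8)
Line 5: ['pharmacy', 'yellow'] (min_width=15, slack=5)
Line 6: ['absolute', 'rectangle'] (min_width=18, slack=2)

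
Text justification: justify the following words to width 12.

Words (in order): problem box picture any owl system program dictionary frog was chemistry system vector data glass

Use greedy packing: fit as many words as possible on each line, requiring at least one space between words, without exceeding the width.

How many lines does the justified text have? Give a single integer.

Answer: 10

Derivation:
Line 1: ['problem', 'box'] (min_width=11, slack=1)
Line 2: ['picture', 'any'] (min_width=11, slack=1)
Line 3: ['owl', 'system'] (min_width=10, slack=2)
Line 4: ['program'] (min_width=7, slack=5)
Line 5: ['dictionary'] (min_width=10, slack=2)
Line 6: ['frog', 'was'] (min_width=8, slack=4)
Line 7: ['chemistry'] (min_width=9, slack=3)
Line 8: ['system'] (min_width=6, slack=6)
Line 9: ['vector', 'data'] (min_width=11, slack=1)
Line 10: ['glass'] (min_width=5, slack=7)
Total lines: 10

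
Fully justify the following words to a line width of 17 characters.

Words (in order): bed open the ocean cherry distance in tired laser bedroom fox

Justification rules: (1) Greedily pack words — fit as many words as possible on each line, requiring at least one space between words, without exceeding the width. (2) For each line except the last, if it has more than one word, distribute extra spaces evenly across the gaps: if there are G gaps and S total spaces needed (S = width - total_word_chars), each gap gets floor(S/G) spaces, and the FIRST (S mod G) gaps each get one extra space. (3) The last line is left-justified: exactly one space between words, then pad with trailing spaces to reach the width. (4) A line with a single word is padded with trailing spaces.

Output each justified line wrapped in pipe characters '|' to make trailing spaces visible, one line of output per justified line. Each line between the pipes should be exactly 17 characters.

Answer: |bed    open   the|
|ocean      cherry|
|distance in tired|
|laser bedroom fox|

Derivation:
Line 1: ['bed', 'open', 'the'] (min_width=12, slack=5)
Line 2: ['ocean', 'cherry'] (min_width=12, slack=5)
Line 3: ['distance', 'in', 'tired'] (min_width=17, slack=0)
Line 4: ['laser', 'bedroom', 'fox'] (min_width=17, slack=0)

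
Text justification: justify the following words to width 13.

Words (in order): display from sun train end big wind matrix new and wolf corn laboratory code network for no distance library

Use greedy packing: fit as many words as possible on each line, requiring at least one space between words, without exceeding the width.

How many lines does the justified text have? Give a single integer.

Line 1: ['display', 'from'] (min_width=12, slack=1)
Line 2: ['sun', 'train', 'end'] (min_width=13, slack=0)
Line 3: ['big', 'wind'] (min_width=8, slack=5)
Line 4: ['matrix', 'new'] (min_width=10, slack=3)
Line 5: ['and', 'wolf', 'corn'] (min_width=13, slack=0)
Line 6: ['laboratory'] (min_width=10, slack=3)
Line 7: ['code', 'network'] (min_width=12, slack=1)
Line 8: ['for', 'no'] (min_width=6, slack=7)
Line 9: ['distance'] (min_width=8, slack=5)
Line 10: ['library'] (min_width=7, slack=6)
Total lines: 10

Answer: 10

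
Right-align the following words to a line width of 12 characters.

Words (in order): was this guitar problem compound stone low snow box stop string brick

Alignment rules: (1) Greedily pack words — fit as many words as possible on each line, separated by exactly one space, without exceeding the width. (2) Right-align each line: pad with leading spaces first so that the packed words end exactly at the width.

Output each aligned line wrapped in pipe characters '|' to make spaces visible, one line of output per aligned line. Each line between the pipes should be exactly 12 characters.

Answer: |    was this|
|      guitar|
|     problem|
|    compound|
|   stone low|
|    snow box|
| stop string|
|       brick|

Derivation:
Line 1: ['was', 'this'] (min_width=8, slack=4)
Line 2: ['guitar'] (min_width=6, slack=6)
Line 3: ['problem'] (min_width=7, slack=5)
Line 4: ['compound'] (min_width=8, slack=4)
Line 5: ['stone', 'low'] (min_width=9, slack=3)
Line 6: ['snow', 'box'] (min_width=8, slack=4)
Line 7: ['stop', 'string'] (min_width=11, slack=1)
Line 8: ['brick'] (min_width=5, slack=7)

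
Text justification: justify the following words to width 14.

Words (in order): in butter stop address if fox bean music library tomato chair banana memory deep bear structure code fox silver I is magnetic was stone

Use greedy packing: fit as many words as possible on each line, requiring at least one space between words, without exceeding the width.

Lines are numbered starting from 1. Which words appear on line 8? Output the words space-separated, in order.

Line 1: ['in', 'butter', 'stop'] (min_width=14, slack=0)
Line 2: ['address', 'if', 'fox'] (min_width=14, slack=0)
Line 3: ['bean', 'music'] (min_width=10, slack=4)
Line 4: ['library', 'tomato'] (min_width=14, slack=0)
Line 5: ['chair', 'banana'] (min_width=12, slack=2)
Line 6: ['memory', 'deep'] (min_width=11, slack=3)
Line 7: ['bear', 'structure'] (min_width=14, slack=0)
Line 8: ['code', 'fox'] (min_width=8, slack=6)
Line 9: ['silver', 'I', 'is'] (min_width=11, slack=3)
Line 10: ['magnetic', 'was'] (min_width=12, slack=2)
Line 11: ['stone'] (min_width=5, slack=9)

Answer: code fox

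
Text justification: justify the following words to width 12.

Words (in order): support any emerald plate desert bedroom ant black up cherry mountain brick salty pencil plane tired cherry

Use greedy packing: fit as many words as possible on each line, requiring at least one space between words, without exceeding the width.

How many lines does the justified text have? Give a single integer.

Line 1: ['support', 'any'] (min_width=11, slack=1)
Line 2: ['emerald'] (min_width=7, slack=5)
Line 3: ['plate', 'desert'] (min_width=12, slack=0)
Line 4: ['bedroom', 'ant'] (min_width=11, slack=1)
Line 5: ['black', 'up'] (min_width=8, slack=4)
Line 6: ['cherry'] (min_width=6, slack=6)
Line 7: ['mountain'] (min_width=8, slack=4)
Line 8: ['brick', 'salty'] (min_width=11, slack=1)
Line 9: ['pencil', 'plane'] (min_width=12, slack=0)
Line 10: ['tired', 'cherry'] (min_width=12, slack=0)
Total lines: 10

Answer: 10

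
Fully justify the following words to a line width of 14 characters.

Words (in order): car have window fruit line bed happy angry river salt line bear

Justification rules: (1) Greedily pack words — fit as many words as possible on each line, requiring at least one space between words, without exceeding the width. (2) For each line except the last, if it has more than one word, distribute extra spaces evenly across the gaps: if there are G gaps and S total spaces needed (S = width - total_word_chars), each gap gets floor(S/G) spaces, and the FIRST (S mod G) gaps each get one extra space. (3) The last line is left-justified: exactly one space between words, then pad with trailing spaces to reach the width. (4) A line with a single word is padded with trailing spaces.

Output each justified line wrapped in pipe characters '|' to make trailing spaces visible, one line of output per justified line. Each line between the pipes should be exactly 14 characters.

Answer: |car       have|
|window   fruit|
|line bed happy|
|angry    river|
|salt line bear|

Derivation:
Line 1: ['car', 'have'] (min_width=8, slack=6)
Line 2: ['window', 'fruit'] (min_width=12, slack=2)
Line 3: ['line', 'bed', 'happy'] (min_width=14, slack=0)
Line 4: ['angry', 'river'] (min_width=11, slack=3)
Line 5: ['salt', 'line', 'bear'] (min_width=14, slack=0)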